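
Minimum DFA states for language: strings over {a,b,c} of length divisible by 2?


Track length mod 2: states 0..1, accept at 0
Minimal DFA: 2 states


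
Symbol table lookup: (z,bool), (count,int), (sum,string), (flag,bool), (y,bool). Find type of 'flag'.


Lookup 'flag' → type bool


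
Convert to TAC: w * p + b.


Break into single-operator statements:
t1 = w * p
t2 = t1 + b


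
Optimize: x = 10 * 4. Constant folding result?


10 * 4 = 40 at compile time
Optimized: x = 40


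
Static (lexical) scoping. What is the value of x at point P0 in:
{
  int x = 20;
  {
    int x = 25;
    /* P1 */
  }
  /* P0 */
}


x declared in the same block as P0
x = 20


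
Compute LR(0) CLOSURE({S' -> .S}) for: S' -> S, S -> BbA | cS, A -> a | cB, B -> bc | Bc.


Start: S' -> .S
For each item with dot before a nonterminal B, add B -> .γ for every B-production
Closure: [S' -> .S, S -> .BbA, S -> .cS, B -> .bc, B -> .Bc]


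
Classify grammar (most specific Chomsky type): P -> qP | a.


Right-linear: every RHS is a terminal or a terminal followed by one nonterminal
Classification: Type 3 (Regular)


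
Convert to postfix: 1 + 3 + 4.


Left to right (same or higher precedence on left)
Postfix: 1 3 + 4 +


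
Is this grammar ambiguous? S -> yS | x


right-linear, alternatives start with distinct terminals 'y' vs 'x': unique leftmost derivation
Unambiguous


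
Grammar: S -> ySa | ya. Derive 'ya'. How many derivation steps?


Derivation: S => ya
Steps: 1


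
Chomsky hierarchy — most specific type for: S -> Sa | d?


Left-linear: every RHS is a terminal or one nonterminal followed by a terminal
Classification: Type 3 (Regular)


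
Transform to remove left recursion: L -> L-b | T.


Left-recursive alternatives: L-b; non-recursive: T
Introduce L': L -> TL', L' -> -bL' | ε


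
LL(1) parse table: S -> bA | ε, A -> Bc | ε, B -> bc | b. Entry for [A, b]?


For [A, b]: 'b' ∈ FIRST(Bc)
Entry: A -> Bc


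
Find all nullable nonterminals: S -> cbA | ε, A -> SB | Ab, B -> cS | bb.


A nonterminal is nullable iff some alternative derives ε (directly, or every symbol in it is nullable)
Nullable: {S}


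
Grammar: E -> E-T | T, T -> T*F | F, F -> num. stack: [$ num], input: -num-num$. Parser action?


'num' on top is the handle for F -> num
Action: reduce (F -> num)


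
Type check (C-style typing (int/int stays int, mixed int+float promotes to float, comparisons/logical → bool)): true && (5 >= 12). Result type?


Operand types: bool && bool
Rule: logical operators take bool operands and yield bool
Result type: bool


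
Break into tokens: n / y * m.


Scan left to right, longest-match per lexeme
Tokens: ID(n), OP(/), ID(y), OP(*), ID(m)


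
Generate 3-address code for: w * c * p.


Break into single-operator statements:
t1 = w * c
t2 = t1 * p


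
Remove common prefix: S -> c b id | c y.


Common prefix: 'c'
Factored: S -> c S', S' -> b id | y


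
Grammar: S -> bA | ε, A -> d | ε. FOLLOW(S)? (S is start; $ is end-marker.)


$ ∈ FOLLOW(S). For each A -> αBβ: add FIRST(β)\{ε} to FOLLOW(B); if β nullable, add FOLLOW(A).
FOLLOW(S) = {$}


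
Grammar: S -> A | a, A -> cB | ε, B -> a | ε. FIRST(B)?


Per alternative of B: FIRST(a) = {a}; FIRST(ε) = {ε}
FIRST(B) = {a, ε}


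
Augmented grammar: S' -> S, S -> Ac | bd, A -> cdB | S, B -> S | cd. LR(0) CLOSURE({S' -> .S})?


Start: S' -> .S
For each item with dot before a nonterminal B, add B -> .γ for every B-production
Closure: [S' -> .S, S -> .Ac, S -> .bd, A -> .cdB, A -> .S]


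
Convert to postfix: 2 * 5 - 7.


Left to right (same or higher precedence on left)
Postfix: 2 5 * 7 -


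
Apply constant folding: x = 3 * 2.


3 * 2 = 6 at compile time
Optimized: x = 6


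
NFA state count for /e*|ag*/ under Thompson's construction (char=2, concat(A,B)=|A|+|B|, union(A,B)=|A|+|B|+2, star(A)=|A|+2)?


Syntax tree has 3 char leaf(s), 1 union(s), 2 star(s)
chars contribute 3×2 = 6; each union adds +2; each star adds +2
Total: 6 + 2 + 4 = 12 states


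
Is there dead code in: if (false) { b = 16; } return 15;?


condition is constant false, so the whole block is unreachable
Dead: 'if (false) { b = 16; }'


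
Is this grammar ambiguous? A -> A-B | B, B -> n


precedence layered via separate nonterminal B: deterministic
Unambiguous


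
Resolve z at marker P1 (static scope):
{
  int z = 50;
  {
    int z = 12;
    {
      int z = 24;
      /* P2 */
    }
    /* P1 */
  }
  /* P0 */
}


z declared in the same block as P1
z = 12


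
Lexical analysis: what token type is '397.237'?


Pattern: digits with a decimal point
Type: FLOAT_LITERAL


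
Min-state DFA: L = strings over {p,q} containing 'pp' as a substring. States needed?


KMP-style automaton: 2 progress states + 1 absorbing accept = 3
Minimal DFA: 3 states


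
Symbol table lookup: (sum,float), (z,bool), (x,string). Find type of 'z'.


Lookup 'z' → type bool


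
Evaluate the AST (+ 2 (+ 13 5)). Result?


Evaluate inner: (+ 13 5) = 18
Evaluate root: (+ 2 18) = 20
Result: 20


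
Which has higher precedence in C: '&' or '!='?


'!=' is equality (level 6); '&' is bitwise AND (level 5)
Higher level binds tighter
'!=' has higher precedence than '&'


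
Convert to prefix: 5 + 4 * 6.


'*' binds tighter: tree is (+ 5 (* 4 6))
Prefix: + 5 * 4 6


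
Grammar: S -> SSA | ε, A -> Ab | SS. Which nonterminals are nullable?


A nonterminal is nullable iff some alternative derives ε (directly, or every symbol in it is nullable)
Nullable: {A, S}


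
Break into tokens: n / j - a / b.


Scan left to right, longest-match per lexeme
Tokens: ID(n), OP(/), ID(j), OP(-), ID(a), OP(/), ID(b)


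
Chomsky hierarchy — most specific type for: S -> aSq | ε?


Single nonterminal LHS, but a^n q^n is not regular
Classification: Type 2 (Context-Free)


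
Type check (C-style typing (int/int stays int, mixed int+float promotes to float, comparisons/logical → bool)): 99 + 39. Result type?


Operand types: int + int
Rule: mixed int/float promotes to float; int/int stays int
Result type: int


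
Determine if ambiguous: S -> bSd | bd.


balanced b^n…d^n: each string has a unique parse
Unambiguous


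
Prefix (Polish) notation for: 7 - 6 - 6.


left-to-right (same/higher precedence on left): tree is (- (- 7 6) 6)
Prefix: - - 7 6 6


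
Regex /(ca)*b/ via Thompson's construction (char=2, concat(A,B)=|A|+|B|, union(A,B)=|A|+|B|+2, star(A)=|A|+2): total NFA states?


Syntax tree has 3 char leaf(s), 0 union(s), 1 star(s)
chars contribute 3×2 = 6; each union adds +2; each star adds +2
Total: 6 + 0 + 2 = 8 states


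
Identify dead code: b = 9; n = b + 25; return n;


b is read by n's definition; n is returned
No dead code


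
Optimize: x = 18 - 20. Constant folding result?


18 - 20 = -2 at compile time
Optimized: x = -2


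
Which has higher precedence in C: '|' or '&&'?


'|' is bitwise OR (level 3); '&&' is logical AND (level 2)
Higher level binds tighter
'|' has higher precedence than '&&'


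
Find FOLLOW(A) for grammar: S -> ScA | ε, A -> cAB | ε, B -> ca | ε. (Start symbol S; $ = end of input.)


$ ∈ FOLLOW(S). For each A -> αBβ: add FIRST(β)\{ε} to FOLLOW(B); if β nullable, add FOLLOW(A).
FOLLOW(A) = {$, c}


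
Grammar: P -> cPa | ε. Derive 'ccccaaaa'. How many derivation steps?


Derivation: P => cPa => ccPaa => cccPaaa => ccccPaaaa => ccccaaaa
Steps: 5


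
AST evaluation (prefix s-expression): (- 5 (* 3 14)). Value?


Evaluate inner: (* 3 14) = 42
Evaluate root: (- 5 42) = -37
Result: -37


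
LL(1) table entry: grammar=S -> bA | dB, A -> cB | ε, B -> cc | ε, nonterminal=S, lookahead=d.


For [S, d]: 'd' ∈ FIRST(dB)
Entry: S -> dB


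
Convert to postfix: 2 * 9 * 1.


Left to right (same or higher precedence on left)
Postfix: 2 9 * 1 *


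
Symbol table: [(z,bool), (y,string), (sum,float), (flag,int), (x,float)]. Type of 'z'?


Lookup 'z' → type bool


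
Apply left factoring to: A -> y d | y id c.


Common prefix: 'y'
Factored: A -> y A', A' -> d | id c


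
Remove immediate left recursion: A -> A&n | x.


Left-recursive alternatives: A&n; non-recursive: x
Introduce A': A -> xA', A' -> &nA' | ε


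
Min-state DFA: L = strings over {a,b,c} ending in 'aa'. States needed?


Track the longest suffix of input matching a prefix of 'aa': 3 classes (prefixes of length 0..2)
Minimal DFA: 3 states


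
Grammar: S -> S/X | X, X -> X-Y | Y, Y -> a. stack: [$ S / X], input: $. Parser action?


handle 'S/X' on top; lookahead ∈ FOLLOW(S) = {/, $}
Action: reduce (S -> S/X)


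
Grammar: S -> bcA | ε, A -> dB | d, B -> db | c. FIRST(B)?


Per alternative of B: FIRST(db) = {d}; FIRST(c) = {c}
FIRST(B) = {c, d}


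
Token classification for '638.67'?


Pattern: digits with a decimal point
Type: FLOAT_LITERAL


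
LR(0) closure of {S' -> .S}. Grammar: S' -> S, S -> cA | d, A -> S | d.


Start: S' -> .S
For each item with dot before a nonterminal B, add B -> .γ for every B-production
Closure: [S' -> .S, S -> .cA, S -> .d]


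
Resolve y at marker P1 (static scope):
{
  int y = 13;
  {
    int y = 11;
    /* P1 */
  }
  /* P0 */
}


y declared in the same block as P1
y = 11


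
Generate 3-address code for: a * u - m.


Break into single-operator statements:
t1 = a * u
t2 = t1 - m


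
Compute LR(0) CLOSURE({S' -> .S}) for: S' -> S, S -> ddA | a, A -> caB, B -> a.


Start: S' -> .S
For each item with dot before a nonterminal B, add B -> .γ for every B-production
Closure: [S' -> .S, S -> .ddA, S -> .a]


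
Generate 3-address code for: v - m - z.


Break into single-operator statements:
t1 = v - m
t2 = t1 - z


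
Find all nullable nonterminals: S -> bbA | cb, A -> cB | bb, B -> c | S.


A nonterminal is nullable iff some alternative derives ε (directly, or every symbol in it is nullable)
Nullable: {}


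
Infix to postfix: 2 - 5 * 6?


* has higher precedence, evaluate 5*6 first
Postfix: 2 5 6 * -


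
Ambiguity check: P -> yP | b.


right-linear, alternatives start with distinct terminals 'y' vs 'b': unique leftmost derivation
Unambiguous


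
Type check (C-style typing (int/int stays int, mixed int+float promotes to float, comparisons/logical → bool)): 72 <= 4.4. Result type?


Operand types: int <= float
Rule: comparison yields bool
Result type: bool


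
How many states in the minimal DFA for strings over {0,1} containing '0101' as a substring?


KMP-style automaton: 4 progress states + 1 absorbing accept = 5
Minimal DFA: 5 states


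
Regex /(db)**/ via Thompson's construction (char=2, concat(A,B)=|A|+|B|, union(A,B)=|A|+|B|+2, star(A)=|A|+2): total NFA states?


Syntax tree has 2 char leaf(s), 0 union(s), 2 star(s)
chars contribute 2×2 = 4; each union adds +2; each star adds +2
Total: 4 + 0 + 4 = 8 states


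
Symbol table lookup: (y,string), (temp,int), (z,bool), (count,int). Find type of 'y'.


Lookup 'y' → type string


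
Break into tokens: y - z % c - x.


Scan left to right, longest-match per lexeme
Tokens: ID(y), OP(-), ID(z), OP(%), ID(c), OP(-), ID(x)


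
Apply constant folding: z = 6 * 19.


6 * 19 = 114 at compile time
Optimized: z = 114


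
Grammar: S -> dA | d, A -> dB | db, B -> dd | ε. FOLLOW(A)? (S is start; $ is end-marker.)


$ ∈ FOLLOW(S). For each A -> αBβ: add FIRST(β)\{ε} to FOLLOW(B); if β nullable, add FOLLOW(A).
FOLLOW(A) = {$}


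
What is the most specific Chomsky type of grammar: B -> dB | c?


Right-linear: every RHS is a terminal or a terminal followed by one nonterminal
Classification: Type 3 (Regular)


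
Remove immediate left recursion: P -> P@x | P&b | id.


Left-recursive alternatives: P@x, P&b; non-recursive: id
Introduce P': P -> idP', P' -> @xP' | &bP' | ε


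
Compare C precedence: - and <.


'-' is additive (level 9); '<' is relational (level 7)
Higher level binds tighter
'-' has higher precedence than '<'


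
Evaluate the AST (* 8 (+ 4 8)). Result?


Evaluate inner: (+ 4 8) = 12
Evaluate root: (* 8 12) = 96
Result: 96


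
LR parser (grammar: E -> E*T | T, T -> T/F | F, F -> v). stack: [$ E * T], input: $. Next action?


handle 'E*T' on top; lookahead ∈ FOLLOW(E) = {*, $}
Action: reduce (E -> E*T)


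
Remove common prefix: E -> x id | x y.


Common prefix: 'x'
Factored: E -> x E', E' -> id | y


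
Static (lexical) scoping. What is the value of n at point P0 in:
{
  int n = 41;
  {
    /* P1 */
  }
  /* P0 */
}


n declared in the same block as P0
n = 41


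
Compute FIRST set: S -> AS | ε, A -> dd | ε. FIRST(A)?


Per alternative of A: FIRST(dd) = {d}; FIRST(ε) = {ε}
FIRST(A) = {d, ε}


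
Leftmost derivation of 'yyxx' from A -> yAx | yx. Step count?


Derivation: A => yAx => yyxx
Steps: 2


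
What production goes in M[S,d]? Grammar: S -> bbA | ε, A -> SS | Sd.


For [S, d]: ε is nullable and 'd' ∈ FOLLOW(S)
Entry: S -> ε


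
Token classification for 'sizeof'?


Pattern: reserved word
Type: KEYWORD


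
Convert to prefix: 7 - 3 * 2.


'*' binds tighter: tree is (- 7 (* 3 2))
Prefix: - 7 * 3 2


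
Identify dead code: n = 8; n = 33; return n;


first assignment to n is overwritten before any read
Dead: 'n = 8'


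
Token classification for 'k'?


Pattern: letter/underscore followed by alphanumerics, not a keyword
Type: IDENTIFIER


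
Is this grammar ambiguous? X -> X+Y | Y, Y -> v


precedence layered via separate nonterminal Y: deterministic
Unambiguous


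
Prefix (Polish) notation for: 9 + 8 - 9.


left-to-right (same/higher precedence on left): tree is (- (+ 9 8) 9)
Prefix: - + 9 8 9


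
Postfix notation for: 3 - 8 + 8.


Left to right (same or higher precedence on left)
Postfix: 3 8 - 8 +


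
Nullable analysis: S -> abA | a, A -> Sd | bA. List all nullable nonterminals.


A nonterminal is nullable iff some alternative derives ε (directly, or every symbol in it is nullable)
Nullable: {}


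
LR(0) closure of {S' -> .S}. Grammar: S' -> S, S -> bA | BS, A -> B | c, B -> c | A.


Start: S' -> .S
For each item with dot before a nonterminal B, add B -> .γ for every B-production
Closure: [S' -> .S, S -> .bA, S -> .BS, B -> .c, B -> .A, A -> .B, A -> .c]


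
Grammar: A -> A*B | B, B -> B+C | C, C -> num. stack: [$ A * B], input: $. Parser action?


handle 'A*B' on top; lookahead ∈ FOLLOW(A) = {*, $}
Action: reduce (A -> A*B)


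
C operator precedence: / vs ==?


'/' is multiplicative (level 10); '==' is equality (level 6)
Higher level binds tighter
'/' has higher precedence than '=='


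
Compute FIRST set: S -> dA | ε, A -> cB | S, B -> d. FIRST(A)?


Per alternative of A: FIRST(cB) = {c}; FIRST(S) = {d, ε}
FIRST(A) = {c, d, ε}


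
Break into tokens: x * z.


Scan left to right, longest-match per lexeme
Tokens: ID(x), OP(*), ID(z)


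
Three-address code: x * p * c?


Break into single-operator statements:
t1 = x * p
t2 = t1 * c


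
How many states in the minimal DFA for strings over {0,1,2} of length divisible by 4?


Track length mod 4: states 0..3, accept at 0
Minimal DFA: 4 states


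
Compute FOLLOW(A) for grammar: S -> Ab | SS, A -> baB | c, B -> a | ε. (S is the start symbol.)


$ ∈ FOLLOW(S). For each A -> αBβ: add FIRST(β)\{ε} to FOLLOW(B); if β nullable, add FOLLOW(A).
FOLLOW(A) = {b}


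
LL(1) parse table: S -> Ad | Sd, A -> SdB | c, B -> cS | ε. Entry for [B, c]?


For [B, c]: 'c' ∈ FIRST(cS)
Entry: B -> cS


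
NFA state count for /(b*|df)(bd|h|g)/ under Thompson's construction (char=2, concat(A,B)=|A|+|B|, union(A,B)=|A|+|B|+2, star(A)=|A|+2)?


Syntax tree has 7 char leaf(s), 3 union(s), 1 star(s)
chars contribute 7×2 = 14; each union adds +2; each star adds +2
Total: 14 + 6 + 2 = 22 states


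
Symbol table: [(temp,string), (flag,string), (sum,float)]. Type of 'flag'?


Lookup 'flag' → type string


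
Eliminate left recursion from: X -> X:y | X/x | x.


Left-recursive alternatives: X:y, X/x; non-recursive: x
Introduce X': X -> xX', X' -> :yX' | /xX' | ε


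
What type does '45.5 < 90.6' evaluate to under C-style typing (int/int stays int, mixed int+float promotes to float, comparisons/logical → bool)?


Operand types: float < float
Rule: comparison yields bool
Result type: bool


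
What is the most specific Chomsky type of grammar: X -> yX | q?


Right-linear: every RHS is a terminal or a terminal followed by one nonterminal
Classification: Type 3 (Regular)


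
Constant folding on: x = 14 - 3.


14 - 3 = 11 at compile time
Optimized: x = 11


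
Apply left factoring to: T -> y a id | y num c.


Common prefix: 'y'
Factored: T -> y T', T' -> a id | num c


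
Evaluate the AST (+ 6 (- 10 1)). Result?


Evaluate inner: (- 10 1) = 9
Evaluate root: (+ 6 9) = 15
Result: 15


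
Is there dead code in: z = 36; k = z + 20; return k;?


z is read by k's definition; k is returned
No dead code


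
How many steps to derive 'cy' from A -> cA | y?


Derivation: A => cA => cy
Steps: 2


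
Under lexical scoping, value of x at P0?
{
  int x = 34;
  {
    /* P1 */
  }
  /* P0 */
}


x declared in the same block as P0
x = 34


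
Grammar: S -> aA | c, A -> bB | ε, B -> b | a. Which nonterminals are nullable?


A nonterminal is nullable iff some alternative derives ε (directly, or every symbol in it is nullable)
Nullable: {A}


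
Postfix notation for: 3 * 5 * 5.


Left to right (same or higher precedence on left)
Postfix: 3 5 * 5 *


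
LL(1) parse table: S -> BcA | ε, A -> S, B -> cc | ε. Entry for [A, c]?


For [A, c]: 'c' ∈ FIRST(S)
Entry: A -> S


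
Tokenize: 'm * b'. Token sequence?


Scan left to right, longest-match per lexeme
Tokens: ID(m), OP(*), ID(b)


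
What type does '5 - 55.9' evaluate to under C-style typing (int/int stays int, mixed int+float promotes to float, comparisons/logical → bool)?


Operand types: int - float
Rule: mixed int/float promotes to float; int/int stays int
Result type: float


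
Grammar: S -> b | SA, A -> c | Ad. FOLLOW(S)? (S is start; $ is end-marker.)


$ ∈ FOLLOW(S). For each A -> αBβ: add FIRST(β)\{ε} to FOLLOW(B); if β nullable, add FOLLOW(A).
FOLLOW(S) = {$, c}


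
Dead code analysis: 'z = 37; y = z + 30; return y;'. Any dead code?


z is read by y's definition; y is returned
No dead code


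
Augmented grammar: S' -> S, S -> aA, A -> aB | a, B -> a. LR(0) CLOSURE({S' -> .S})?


Start: S' -> .S
For each item with dot before a nonterminal B, add B -> .γ for every B-production
Closure: [S' -> .S, S -> .aA]


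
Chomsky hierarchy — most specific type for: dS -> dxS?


LHS has context (more than one symbol) and |LHS| ≤ |RHS|
Classification: Type 1 (Context-Sensitive)


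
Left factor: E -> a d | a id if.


Common prefix: 'a'
Factored: E -> a E', E' -> d | id if


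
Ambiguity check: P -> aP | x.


right-linear, alternatives start with distinct terminals 'a' vs 'x': unique leftmost derivation
Unambiguous


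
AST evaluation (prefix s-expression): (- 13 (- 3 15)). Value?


Evaluate inner: (- 3 15) = -12
Evaluate root: (- 13 -12) = 25
Result: 25


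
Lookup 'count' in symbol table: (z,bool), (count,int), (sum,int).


Lookup 'count' → type int


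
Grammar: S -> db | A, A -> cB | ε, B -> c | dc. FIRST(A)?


Per alternative of A: FIRST(cB) = {c}; FIRST(ε) = {ε}
FIRST(A) = {c, ε}


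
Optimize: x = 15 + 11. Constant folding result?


15 + 11 = 26 at compile time
Optimized: x = 26


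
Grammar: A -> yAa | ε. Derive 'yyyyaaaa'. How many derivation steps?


Derivation: A => yAa => yyAaa => yyyAaaa => yyyyAaaaa => yyyyaaaa
Steps: 5


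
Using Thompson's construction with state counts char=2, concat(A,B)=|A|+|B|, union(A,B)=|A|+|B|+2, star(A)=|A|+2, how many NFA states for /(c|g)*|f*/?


Syntax tree has 3 char leaf(s), 2 union(s), 2 star(s)
chars contribute 3×2 = 6; each union adds +2; each star adds +2
Total: 6 + 4 + 4 = 14 states


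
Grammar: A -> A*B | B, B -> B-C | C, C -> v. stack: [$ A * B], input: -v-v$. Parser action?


'-' can extend B; shift to build B -> B-C
Action: shift


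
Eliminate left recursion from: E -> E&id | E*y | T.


Left-recursive alternatives: E&id, E*y; non-recursive: T
Introduce E': E -> TE', E' -> &idE' | *yE' | ε


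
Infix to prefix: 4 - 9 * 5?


'*' binds tighter: tree is (- 4 (* 9 5))
Prefix: - 4 * 9 5


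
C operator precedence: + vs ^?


'+' is additive (level 9); '^' is bitwise XOR (level 4)
Higher level binds tighter
'+' has higher precedence than '^'


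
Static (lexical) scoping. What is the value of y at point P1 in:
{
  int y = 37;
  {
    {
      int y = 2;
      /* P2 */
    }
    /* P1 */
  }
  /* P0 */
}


P1's block does not declare y; resolves to the enclosing declaration at depth 0
y = 37


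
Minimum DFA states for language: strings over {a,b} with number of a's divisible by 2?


Track (count of a) mod 2: states 0..1, accept at 0
Minimal DFA: 2 states


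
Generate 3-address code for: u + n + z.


Break into single-operator statements:
t1 = u + n
t2 = t1 + z


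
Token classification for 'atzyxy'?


Pattern: letter/underscore followed by alphanumerics, not a keyword
Type: IDENTIFIER


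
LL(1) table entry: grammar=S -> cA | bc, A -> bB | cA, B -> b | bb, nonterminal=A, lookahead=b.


For [A, b]: 'b' ∈ FIRST(bB)
Entry: A -> bB


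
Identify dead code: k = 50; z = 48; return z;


k is assigned but never read
Dead: 'k = 50'


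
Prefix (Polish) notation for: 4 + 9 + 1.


left-to-right (same/higher precedence on left): tree is (+ (+ 4 9) 1)
Prefix: + + 4 9 1


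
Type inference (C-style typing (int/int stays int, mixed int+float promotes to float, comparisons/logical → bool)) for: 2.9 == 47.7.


Operand types: float == float
Rule: comparison yields bool
Result type: bool


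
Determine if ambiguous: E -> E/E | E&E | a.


'a/a&a' has two parse trees (no precedence encoded between / and &)
Ambiguous


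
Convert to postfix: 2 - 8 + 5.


Left to right (same or higher precedence on left)
Postfix: 2 8 - 5 +


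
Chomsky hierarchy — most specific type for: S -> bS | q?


Right-linear: every RHS is a terminal or a terminal followed by one nonterminal
Classification: Type 3 (Regular)


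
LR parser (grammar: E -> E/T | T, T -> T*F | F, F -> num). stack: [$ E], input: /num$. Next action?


shift '/' to continue E -> E/T
Action: shift


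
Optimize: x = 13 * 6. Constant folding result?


13 * 6 = 78 at compile time
Optimized: x = 78


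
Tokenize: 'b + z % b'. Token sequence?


Scan left to right, longest-match per lexeme
Tokens: ID(b), OP(+), ID(z), OP(%), ID(b)


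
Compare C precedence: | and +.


'+' is additive (level 9); '|' is bitwise OR (level 3)
Higher level binds tighter
'+' has higher precedence than '|'


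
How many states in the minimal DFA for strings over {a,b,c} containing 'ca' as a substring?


KMP-style automaton: 2 progress states + 1 absorbing accept = 3
Minimal DFA: 3 states


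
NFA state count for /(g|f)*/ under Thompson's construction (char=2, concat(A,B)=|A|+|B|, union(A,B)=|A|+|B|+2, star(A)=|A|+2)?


Syntax tree has 2 char leaf(s), 1 union(s), 1 star(s)
chars contribute 2×2 = 4; each union adds +2; each star adds +2
Total: 4 + 2 + 2 = 8 states


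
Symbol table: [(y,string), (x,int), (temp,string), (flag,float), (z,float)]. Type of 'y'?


Lookup 'y' → type string


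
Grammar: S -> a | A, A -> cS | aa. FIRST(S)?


Per alternative of S: FIRST(a) = {a}; FIRST(A) = {a, c}
FIRST(S) = {a, c}


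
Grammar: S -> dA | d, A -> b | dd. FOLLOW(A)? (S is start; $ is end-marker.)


$ ∈ FOLLOW(S). For each A -> αBβ: add FIRST(β)\{ε} to FOLLOW(B); if β nullable, add FOLLOW(A).
FOLLOW(A) = {$}


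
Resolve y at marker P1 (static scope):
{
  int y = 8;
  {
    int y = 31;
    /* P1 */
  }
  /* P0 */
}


y declared in the same block as P1
y = 31


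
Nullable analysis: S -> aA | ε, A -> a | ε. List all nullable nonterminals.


A nonterminal is nullable iff some alternative derives ε (directly, or every symbol in it is nullable)
Nullable: {A, S}


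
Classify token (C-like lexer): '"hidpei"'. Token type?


Pattern: double-quoted sequence
Type: STRING_LITERAL


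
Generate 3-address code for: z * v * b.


Break into single-operator statements:
t1 = z * v
t2 = t1 * b


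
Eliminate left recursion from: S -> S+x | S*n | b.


Left-recursive alternatives: S+x, S*n; non-recursive: b
Introduce S': S -> bS', S' -> +xS' | *nS' | ε


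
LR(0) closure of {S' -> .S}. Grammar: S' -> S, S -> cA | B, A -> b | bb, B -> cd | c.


Start: S' -> .S
For each item with dot before a nonterminal B, add B -> .γ for every B-production
Closure: [S' -> .S, S -> .cA, S -> .B, B -> .cd, B -> .c]


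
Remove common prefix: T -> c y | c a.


Common prefix: 'c'
Factored: T -> c T', T' -> y | a


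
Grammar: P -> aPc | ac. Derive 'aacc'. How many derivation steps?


Derivation: P => aPc => aacc
Steps: 2


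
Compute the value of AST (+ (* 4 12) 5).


Evaluate inner: (* 4 12) = 48
Evaluate root: (+ 48 5) = 53
Result: 53


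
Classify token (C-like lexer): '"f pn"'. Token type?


Pattern: double-quoted sequence
Type: STRING_LITERAL


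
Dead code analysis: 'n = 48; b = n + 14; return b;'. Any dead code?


n is read by b's definition; b is returned
No dead code


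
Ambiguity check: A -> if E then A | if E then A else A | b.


dangling else: 'if E then if E then b else b' parses two ways
Ambiguous


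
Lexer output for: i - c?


Scan left to right, longest-match per lexeme
Tokens: ID(i), OP(-), ID(c)


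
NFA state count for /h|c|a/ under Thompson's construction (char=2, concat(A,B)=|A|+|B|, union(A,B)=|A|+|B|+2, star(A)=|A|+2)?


Syntax tree has 3 char leaf(s), 2 union(s), 0 star(s)
chars contribute 3×2 = 6; each union adds +2; each star adds +2
Total: 6 + 4 + 0 = 10 states


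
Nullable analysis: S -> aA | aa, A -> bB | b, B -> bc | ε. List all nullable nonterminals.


A nonterminal is nullable iff some alternative derives ε (directly, or every symbol in it is nullable)
Nullable: {B}


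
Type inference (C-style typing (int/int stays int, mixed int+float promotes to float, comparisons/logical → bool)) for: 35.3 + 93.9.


Operand types: float + float
Rule: mixed int/float promotes to float; int/int stays int
Result type: float


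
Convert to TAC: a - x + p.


Break into single-operator statements:
t1 = a - x
t2 = t1 + p


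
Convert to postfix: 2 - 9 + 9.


Left to right (same or higher precedence on left)
Postfix: 2 9 - 9 +


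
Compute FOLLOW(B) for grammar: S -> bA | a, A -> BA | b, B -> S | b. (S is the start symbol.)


$ ∈ FOLLOW(S). For each A -> αBβ: add FIRST(β)\{ε} to FOLLOW(B); if β nullable, add FOLLOW(A).
FOLLOW(B) = {a, b}


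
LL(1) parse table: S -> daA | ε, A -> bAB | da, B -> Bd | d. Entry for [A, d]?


For [A, d]: 'd' ∈ FIRST(da)
Entry: A -> da


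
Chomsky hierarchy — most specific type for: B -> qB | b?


Right-linear: every RHS is a terminal or a terminal followed by one nonterminal
Classification: Type 3 (Regular)


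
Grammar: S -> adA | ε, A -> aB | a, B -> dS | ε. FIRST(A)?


Per alternative of A: FIRST(aB) = {a}; FIRST(a) = {a}
FIRST(A) = {a}


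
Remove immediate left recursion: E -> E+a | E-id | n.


Left-recursive alternatives: E+a, E-id; non-recursive: n
Introduce E': E -> nE', E' -> +aE' | -idE' | ε


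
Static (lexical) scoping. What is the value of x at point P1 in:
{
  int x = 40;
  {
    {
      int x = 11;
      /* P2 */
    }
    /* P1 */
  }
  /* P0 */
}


P1's block does not declare x; resolves to the enclosing declaration at depth 0
x = 40


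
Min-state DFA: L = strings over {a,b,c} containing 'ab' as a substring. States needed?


KMP-style automaton: 2 progress states + 1 absorbing accept = 3
Minimal DFA: 3 states


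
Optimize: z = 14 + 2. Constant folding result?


14 + 2 = 16 at compile time
Optimized: z = 16


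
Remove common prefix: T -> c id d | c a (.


Common prefix: 'c'
Factored: T -> c T', T' -> id d | a (


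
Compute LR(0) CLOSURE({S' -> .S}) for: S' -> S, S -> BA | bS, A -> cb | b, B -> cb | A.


Start: S' -> .S
For each item with dot before a nonterminal B, add B -> .γ for every B-production
Closure: [S' -> .S, S -> .BA, S -> .bS, B -> .cb, B -> .A, A -> .cb, A -> .b]


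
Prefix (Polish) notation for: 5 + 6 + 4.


left-to-right (same/higher precedence on left): tree is (+ (+ 5 6) 4)
Prefix: + + 5 6 4


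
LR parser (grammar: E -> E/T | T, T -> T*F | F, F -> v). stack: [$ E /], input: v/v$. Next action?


no handle ('E/' is not any RHS); shift 'v'
Action: shift


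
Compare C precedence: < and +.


'+' is additive (level 9); '<' is relational (level 7)
Higher level binds tighter
'+' has higher precedence than '<'


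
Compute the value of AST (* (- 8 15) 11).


Evaluate inner: (- 8 15) = -7
Evaluate root: (* -7 11) = -77
Result: -77


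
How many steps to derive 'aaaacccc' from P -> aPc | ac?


Derivation: P => aPc => aaPcc => aaaPccc => aaaacccc
Steps: 4


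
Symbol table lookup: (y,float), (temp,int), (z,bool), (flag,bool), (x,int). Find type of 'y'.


Lookup 'y' → type float


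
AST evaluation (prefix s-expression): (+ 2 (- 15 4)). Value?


Evaluate inner: (- 15 4) = 11
Evaluate root: (+ 2 11) = 13
Result: 13


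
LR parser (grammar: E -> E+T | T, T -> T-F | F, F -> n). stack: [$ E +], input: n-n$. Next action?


no handle ('E+' is not any RHS); shift 'n'
Action: shift


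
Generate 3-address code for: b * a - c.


Break into single-operator statements:
t1 = b * a
t2 = t1 - c


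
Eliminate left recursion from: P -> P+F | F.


Left-recursive alternatives: P+F; non-recursive: F
Introduce P': P -> FP', P' -> +FP' | ε


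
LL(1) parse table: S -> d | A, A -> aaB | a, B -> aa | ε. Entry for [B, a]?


For [B, a]: 'a' ∈ FIRST(aa)
Entry: B -> aa


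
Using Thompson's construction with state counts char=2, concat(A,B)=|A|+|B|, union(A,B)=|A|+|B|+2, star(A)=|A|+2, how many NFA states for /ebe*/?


Syntax tree has 3 char leaf(s), 0 union(s), 1 star(s)
chars contribute 3×2 = 6; each union adds +2; each star adds +2
Total: 6 + 0 + 2 = 8 states


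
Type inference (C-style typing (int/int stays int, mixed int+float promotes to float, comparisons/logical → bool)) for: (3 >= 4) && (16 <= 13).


Operand types: bool && bool
Rule: logical operators take bool operands and yield bool
Result type: bool


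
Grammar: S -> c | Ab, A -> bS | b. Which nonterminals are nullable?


A nonterminal is nullable iff some alternative derives ε (directly, or every symbol in it is nullable)
Nullable: {}


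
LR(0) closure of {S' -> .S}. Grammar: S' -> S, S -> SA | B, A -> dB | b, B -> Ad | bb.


Start: S' -> .S
For each item with dot before a nonterminal B, add B -> .γ for every B-production
Closure: [S' -> .S, S -> .SA, S -> .B, B -> .Ad, B -> .bb, A -> .dB, A -> .b]


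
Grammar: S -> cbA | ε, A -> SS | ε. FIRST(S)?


Per alternative of S: FIRST(cbA) = {c}; FIRST(ε) = {ε}
FIRST(S) = {c, ε}


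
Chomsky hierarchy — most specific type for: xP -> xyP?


LHS has context (more than one symbol) and |LHS| ≤ |RHS|
Classification: Type 1 (Context-Sensitive)


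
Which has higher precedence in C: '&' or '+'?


'+' is additive (level 9); '&' is bitwise AND (level 5)
Higher level binds tighter
'+' has higher precedence than '&'


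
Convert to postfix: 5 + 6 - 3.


Left to right (same or higher precedence on left)
Postfix: 5 6 + 3 -


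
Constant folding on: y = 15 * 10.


15 * 10 = 150 at compile time
Optimized: y = 150


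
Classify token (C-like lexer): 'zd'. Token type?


Pattern: letter/underscore followed by alphanumerics, not a keyword
Type: IDENTIFIER


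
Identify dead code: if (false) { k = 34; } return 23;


condition is constant false, so the whole block is unreachable
Dead: 'if (false) { k = 34; }'


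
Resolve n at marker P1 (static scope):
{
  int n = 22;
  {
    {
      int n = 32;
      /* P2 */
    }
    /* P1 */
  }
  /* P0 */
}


P1's block does not declare n; resolves to the enclosing declaration at depth 0
n = 22


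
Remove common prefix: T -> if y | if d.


Common prefix: 'if'
Factored: T -> if T', T' -> y | d


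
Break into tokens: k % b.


Scan left to right, longest-match per lexeme
Tokens: ID(k), OP(%), ID(b)


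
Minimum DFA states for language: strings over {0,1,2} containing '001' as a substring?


KMP-style automaton: 3 progress states + 1 absorbing accept = 4
Minimal DFA: 4 states


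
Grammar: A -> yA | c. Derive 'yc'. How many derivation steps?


Derivation: A => yA => yc
Steps: 2


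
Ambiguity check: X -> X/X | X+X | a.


'a/a+a' has two parse trees (no precedence encoded between / and +)
Ambiguous


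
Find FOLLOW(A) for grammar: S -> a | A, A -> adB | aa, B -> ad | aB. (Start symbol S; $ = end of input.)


$ ∈ FOLLOW(S). For each A -> αBβ: add FIRST(β)\{ε} to FOLLOW(B); if β nullable, add FOLLOW(A).
FOLLOW(A) = {$}


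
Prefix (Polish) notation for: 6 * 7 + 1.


left-to-right (same/higher precedence on left): tree is (+ (* 6 7) 1)
Prefix: + * 6 7 1


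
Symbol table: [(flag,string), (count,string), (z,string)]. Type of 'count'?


Lookup 'count' → type string


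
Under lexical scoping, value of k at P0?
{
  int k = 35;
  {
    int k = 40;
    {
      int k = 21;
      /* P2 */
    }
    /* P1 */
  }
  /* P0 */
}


k declared in the same block as P0
k = 35


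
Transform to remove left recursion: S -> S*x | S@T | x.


Left-recursive alternatives: S*x, S@T; non-recursive: x
Introduce S': S -> xS', S' -> *xS' | @TS' | ε


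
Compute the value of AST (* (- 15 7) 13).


Evaluate inner: (- 15 7) = 8
Evaluate root: (* 8 13) = 104
Result: 104


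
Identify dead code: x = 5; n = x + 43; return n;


x is read by n's definition; n is returned
No dead code


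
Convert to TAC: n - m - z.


Break into single-operator statements:
t1 = n - m
t2 = t1 - z


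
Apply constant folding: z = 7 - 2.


7 - 2 = 5 at compile time
Optimized: z = 5


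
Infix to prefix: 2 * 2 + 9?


left-to-right (same/higher precedence on left): tree is (+ (* 2 2) 9)
Prefix: + * 2 2 9


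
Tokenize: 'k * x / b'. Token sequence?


Scan left to right, longest-match per lexeme
Tokens: ID(k), OP(*), ID(x), OP(/), ID(b)


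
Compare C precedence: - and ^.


'-' is additive (level 9); '^' is bitwise XOR (level 4)
Higher level binds tighter
'-' has higher precedence than '^'


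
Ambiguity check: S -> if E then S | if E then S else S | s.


dangling else: 'if E then if E then s else s' parses two ways
Ambiguous


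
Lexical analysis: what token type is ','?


Pattern: delimiter/punctuation
Type: PUNCTUATION


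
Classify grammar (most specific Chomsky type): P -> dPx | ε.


Single nonterminal LHS, but d^n x^n is not regular
Classification: Type 2 (Context-Free)


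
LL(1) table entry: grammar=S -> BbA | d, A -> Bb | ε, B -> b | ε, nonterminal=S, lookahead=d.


For [S, d]: 'd' ∈ FIRST(d)
Entry: S -> d


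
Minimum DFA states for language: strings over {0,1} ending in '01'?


Track the longest suffix of input matching a prefix of '01': 3 classes (prefixes of length 0..2)
Minimal DFA: 3 states


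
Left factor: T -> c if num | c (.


Common prefix: 'c'
Factored: T -> c T', T' -> if num | (


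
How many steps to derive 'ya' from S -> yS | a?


Derivation: S => yS => ya
Steps: 2


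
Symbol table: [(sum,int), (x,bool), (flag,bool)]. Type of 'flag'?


Lookup 'flag' → type bool


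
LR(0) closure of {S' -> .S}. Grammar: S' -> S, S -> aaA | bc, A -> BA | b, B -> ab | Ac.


Start: S' -> .S
For each item with dot before a nonterminal B, add B -> .γ for every B-production
Closure: [S' -> .S, S -> .aaA, S -> .bc]


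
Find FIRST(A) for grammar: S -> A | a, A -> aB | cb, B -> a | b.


Per alternative of A: FIRST(aB) = {a}; FIRST(cb) = {c}
FIRST(A) = {a, c}


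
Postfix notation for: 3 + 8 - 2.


Left to right (same or higher precedence on left)
Postfix: 3 8 + 2 -


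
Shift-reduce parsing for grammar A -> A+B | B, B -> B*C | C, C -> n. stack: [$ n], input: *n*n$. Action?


'n' on top is the handle for C -> n
Action: reduce (C -> n)


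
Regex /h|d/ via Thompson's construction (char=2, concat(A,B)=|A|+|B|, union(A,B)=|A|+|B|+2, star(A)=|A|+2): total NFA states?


Syntax tree has 2 char leaf(s), 1 union(s), 0 star(s)
chars contribute 2×2 = 4; each union adds +2; each star adds +2
Total: 4 + 2 + 0 = 6 states


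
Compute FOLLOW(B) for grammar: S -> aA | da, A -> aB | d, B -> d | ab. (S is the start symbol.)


$ ∈ FOLLOW(S). For each A -> αBβ: add FIRST(β)\{ε} to FOLLOW(B); if β nullable, add FOLLOW(A).
FOLLOW(B) = {$}


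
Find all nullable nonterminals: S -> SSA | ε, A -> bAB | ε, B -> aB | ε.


A nonterminal is nullable iff some alternative derives ε (directly, or every symbol in it is nullable)
Nullable: {A, B, S}


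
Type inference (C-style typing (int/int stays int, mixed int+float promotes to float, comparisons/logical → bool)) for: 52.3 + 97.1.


Operand types: float + float
Rule: mixed int/float promotes to float; int/int stays int
Result type: float


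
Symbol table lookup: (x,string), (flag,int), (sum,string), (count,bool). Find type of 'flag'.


Lookup 'flag' → type int


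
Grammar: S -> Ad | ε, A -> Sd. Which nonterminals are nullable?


A nonterminal is nullable iff some alternative derives ε (directly, or every symbol in it is nullable)
Nullable: {S}


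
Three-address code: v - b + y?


Break into single-operator statements:
t1 = v - b
t2 = t1 + y


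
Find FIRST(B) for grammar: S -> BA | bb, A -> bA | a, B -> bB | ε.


Per alternative of B: FIRST(bB) = {b}; FIRST(ε) = {ε}
FIRST(B) = {b, ε}


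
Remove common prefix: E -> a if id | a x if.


Common prefix: 'a'
Factored: E -> a E', E' -> if id | x if


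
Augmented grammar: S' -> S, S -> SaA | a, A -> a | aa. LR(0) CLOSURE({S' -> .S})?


Start: S' -> .S
For each item with dot before a nonterminal B, add B -> .γ for every B-production
Closure: [S' -> .S, S -> .SaA, S -> .a]


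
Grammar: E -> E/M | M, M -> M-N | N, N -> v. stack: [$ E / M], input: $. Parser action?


handle 'E/M' on top; lookahead ∈ FOLLOW(E) = {/, $}
Action: reduce (E -> E/M)


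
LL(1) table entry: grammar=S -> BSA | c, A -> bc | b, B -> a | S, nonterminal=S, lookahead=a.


For [S, a]: 'a' ∈ FIRST(BSA)
Entry: S -> BSA


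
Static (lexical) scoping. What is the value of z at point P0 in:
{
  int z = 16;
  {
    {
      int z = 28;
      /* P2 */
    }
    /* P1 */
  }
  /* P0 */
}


z declared in the same block as P0
z = 16


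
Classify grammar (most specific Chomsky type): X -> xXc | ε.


Single nonterminal LHS, but x^n c^n is not regular
Classification: Type 2 (Context-Free)
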